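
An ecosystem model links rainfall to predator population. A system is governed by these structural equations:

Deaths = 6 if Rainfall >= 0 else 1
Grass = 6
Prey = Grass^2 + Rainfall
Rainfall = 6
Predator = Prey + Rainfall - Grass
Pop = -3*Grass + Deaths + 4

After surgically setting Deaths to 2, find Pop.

-12

The intervention breaks the incoming arrows to Deaths: Deaths = 6 if Rainfall >= 0 else 1 no longer applies, and Deaths = 2.
Pop = -3*Grass + Deaths + 4  [with Grass=6, Deaths=2]  = -12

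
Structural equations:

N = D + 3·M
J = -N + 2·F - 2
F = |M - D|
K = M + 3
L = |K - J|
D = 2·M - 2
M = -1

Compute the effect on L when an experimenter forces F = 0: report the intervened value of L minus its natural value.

-6

The intervention breaks the incoming arrows to F: F = |M - D| no longer applies, and F = 0.
K = M + 3  [with M=-1]  = 2
D = 2·M - 2  [with M=-1]  = -4
N = D + 3·M  [with D=-4, M=-1]  = -7
J = -N + 2·F - 2  [with N=-7, F=0]  = 5
L = |K - J|  [with K=2, J=5]  = 3
Without intervention: K = M + 3  [with M=-1]  = 2; D = 2·M - 2  [with M=-1]  = -4; F = |M - D|  [with M=-1, D=-4]  = 3; N = D + 3·M  [with D=-4, M=-1]  = -7; J = -N + 2·F - 2  [with N=-7, F=3]  = 11; L = |K - J|  [with K=2, J=11]  = 9.
Change = 3 − 9 = -6.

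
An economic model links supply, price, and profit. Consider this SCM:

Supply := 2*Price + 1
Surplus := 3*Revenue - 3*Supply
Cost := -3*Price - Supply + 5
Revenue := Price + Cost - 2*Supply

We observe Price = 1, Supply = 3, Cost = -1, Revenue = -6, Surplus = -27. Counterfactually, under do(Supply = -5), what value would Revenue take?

Under do(Supply=-5), the mechanism Supply := 2*Price + 1 is discarded; Supply is fixed at -5.
Cost = -3*Price - Supply + 5  [with Price=1, Supply=-5]  = 7
Revenue = Price + Cost - 2*Supply  [with Price=1, Cost=7, Supply=-5]  = 18

18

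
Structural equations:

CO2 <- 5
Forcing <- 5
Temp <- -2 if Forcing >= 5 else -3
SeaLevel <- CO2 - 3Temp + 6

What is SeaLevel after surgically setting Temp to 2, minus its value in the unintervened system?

The intervention breaks the incoming arrows to Temp: Temp <- -2 if Forcing >= 5 else -3 no longer applies, and Temp = 2.
SeaLevel = CO2 - 3Temp + 6  [with CO2=5, Temp=2]  = 5
Without intervention: Temp = -2 if Forcing >= 5 else -3  [with Forcing=5]  = -2; SeaLevel = CO2 - 3Temp + 6  [with CO2=5, Temp=-2]  = 17.
Change = 5 − 17 = -12.

-12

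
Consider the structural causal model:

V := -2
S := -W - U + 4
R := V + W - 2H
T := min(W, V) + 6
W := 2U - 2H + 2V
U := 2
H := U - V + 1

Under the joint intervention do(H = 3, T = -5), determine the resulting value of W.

-6

The joint intervention fixes H = 3, T = -5, removing each variable's own equation.
W = 2U - 2H + 2V  [with U=2, H=3, V=-2]  = -6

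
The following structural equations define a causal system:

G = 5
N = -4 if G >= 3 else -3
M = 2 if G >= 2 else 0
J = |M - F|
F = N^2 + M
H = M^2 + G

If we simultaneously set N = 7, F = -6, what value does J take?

8

The joint intervention fixes N = 7, F = -6, removing each variable's own equation.
M = 2 if G >= 2 else 0  [with G=5]  = 2
J = |M - F|  [with M=2, F=-6]  = 8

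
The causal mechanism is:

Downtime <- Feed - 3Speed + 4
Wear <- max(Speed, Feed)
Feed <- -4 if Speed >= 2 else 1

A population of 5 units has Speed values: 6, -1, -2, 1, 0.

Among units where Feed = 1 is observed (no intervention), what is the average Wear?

1

Observing Feed=1 restricts to units where Feed's equation naturally yields 1: Speed ∈ {-1, -2, 1, 0}. In that subpopulation Wear = 1, 1, 1, 1, mean 1.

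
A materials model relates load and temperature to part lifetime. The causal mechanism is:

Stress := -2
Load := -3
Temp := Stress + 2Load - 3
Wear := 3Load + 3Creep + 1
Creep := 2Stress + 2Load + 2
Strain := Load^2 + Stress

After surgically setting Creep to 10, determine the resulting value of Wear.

The intervention breaks the incoming arrows to Creep: Creep := 2Stress + 2Load + 2 no longer applies, and Creep = 10.
Wear = 3Load + 3Creep + 1  [with Load=-3, Creep=10]  = 22

22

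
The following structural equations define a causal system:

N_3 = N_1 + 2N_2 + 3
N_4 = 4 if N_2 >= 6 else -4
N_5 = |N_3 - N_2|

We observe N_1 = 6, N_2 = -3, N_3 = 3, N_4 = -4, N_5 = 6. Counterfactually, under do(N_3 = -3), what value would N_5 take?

do(N_3=-3) replaces the equation N_3 = N_1 + 2N_2 + 3 with the constant N_3 = -3.
N_5 = |N_3 - N_2|  [with N_3=-3, N_2=-3]  = 0

0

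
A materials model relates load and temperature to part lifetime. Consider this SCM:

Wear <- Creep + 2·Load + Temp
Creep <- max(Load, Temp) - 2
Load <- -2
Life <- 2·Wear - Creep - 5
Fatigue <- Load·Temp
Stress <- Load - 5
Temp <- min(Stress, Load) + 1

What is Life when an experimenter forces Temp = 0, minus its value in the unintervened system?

14

The intervention breaks the incoming arrows to Temp: Temp <- min(Stress, Load) + 1 no longer applies, and Temp = 0.
Creep = max(Load, Temp) - 2  [with Load=-2, Temp=0]  = -2
Wear = Creep + 2·Load + Temp  [with Creep=-2, Load=-2, Temp=0]  = -6
Life = 2·Wear - Creep - 5  [with Wear=-6, Creep=-2]  = -15
Without intervention: Stress = Load - 5  [with Load=-2]  = -7; Temp = min(Stress, Load) + 1  [with Stress=-7, Load=-2]  = -6; Creep = max(Load, Temp) - 2  [with Load=-2, Temp=-6]  = -4; Wear = Creep + 2·Load + Temp  [with Creep=-4, Load=-2, Temp=-6]  = -14; Life = 2·Wear - Creep - 5  [with Wear=-14, Creep=-4]  = -29.
Change = -15 − (-29) = 14.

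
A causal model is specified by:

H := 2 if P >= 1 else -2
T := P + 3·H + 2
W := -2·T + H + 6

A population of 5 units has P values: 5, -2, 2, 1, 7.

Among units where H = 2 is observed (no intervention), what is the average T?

Conditioning on H=2 selects the 4 unit(s) with P ∈ {5, 2, 1, 7}. Their T values: 13, 10, 9, 15. Mean = 11.75.

11.75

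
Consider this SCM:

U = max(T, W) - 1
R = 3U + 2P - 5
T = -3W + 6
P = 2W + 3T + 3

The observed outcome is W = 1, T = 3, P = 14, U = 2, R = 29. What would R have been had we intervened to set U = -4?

Intervening sets U = -4 and removes its equation (U = max(T, W) - 1).
T = -3W + 6  [with W=1]  = 3
P = 2W + 3T + 3  [with W=1, T=3]  = 14
R = 3U + 2P - 5  [with U=-4, P=14]  = 11

11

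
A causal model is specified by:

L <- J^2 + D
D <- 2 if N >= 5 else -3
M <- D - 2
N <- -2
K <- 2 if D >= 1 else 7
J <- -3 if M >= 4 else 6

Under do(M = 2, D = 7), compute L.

Setting M = 2, D = 7 by intervention discards those variables' equations.
J = -3 if M >= 4 else 6  [with M=2]  = 6
L = J^2 + D  [with J=6, D=7]  = 43

43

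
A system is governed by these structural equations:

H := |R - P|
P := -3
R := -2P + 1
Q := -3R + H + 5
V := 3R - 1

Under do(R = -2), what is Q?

12

Under do(R=-2), the mechanism R := -2P + 1 is discarded; R is fixed at -2.
H = |R - P|  [with R=-2, P=-3]  = 1
Q = -3R + H + 5  [with R=-2, H=1]  = 12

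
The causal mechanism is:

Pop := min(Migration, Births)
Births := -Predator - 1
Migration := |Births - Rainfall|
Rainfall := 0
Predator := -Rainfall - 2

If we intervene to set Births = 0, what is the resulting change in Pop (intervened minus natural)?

do(Births=0) replaces the equation Births := -Predator - 1 with the constant Births = 0.
Migration = |Births - Rainfall|  [with Births=0, Rainfall=0]  = 0
Pop = min(Migration, Births)  [with Migration=0, Births=0]  = 0
Without intervention: Predator = -Rainfall - 2  [with Rainfall=0]  = -2; Births = -Predator - 1  [with Predator=-2]  = 1; Migration = |Births - Rainfall|  [with Births=1, Rainfall=0]  = 1; Pop = min(Migration, Births)  [with Migration=1, Births=1]  = 1.
Change = 0 − 1 = -1.

-1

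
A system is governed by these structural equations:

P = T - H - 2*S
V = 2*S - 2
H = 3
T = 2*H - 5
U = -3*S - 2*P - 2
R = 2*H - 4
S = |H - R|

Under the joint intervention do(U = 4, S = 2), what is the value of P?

Setting U = 4, S = 2 by intervention discards those variables' equations.
T = 2*H - 5  [with H=3]  = 1
P = T - H - 2*S  [with T=1, H=3, S=2]  = -6

-6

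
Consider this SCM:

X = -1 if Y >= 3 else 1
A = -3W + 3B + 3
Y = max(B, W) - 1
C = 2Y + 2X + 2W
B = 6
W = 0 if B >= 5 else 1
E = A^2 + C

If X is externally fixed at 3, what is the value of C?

Under do(X=3), the mechanism X = -1 if Y >= 3 else 1 is discarded; X is fixed at 3.
W = 0 if B >= 5 else 1  [with B=6]  = 0
Y = max(B, W) - 1  [with B=6, W=0]  = 5
C = 2Y + 2X + 2W  [with Y=5, X=3, W=0]  = 16

16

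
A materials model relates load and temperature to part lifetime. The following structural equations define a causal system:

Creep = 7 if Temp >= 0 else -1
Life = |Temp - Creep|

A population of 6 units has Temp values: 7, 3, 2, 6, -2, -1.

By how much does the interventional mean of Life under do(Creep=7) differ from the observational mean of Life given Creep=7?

2

The intervention sets Creep=7 in all 6 units regardless of Temp. Recomputing Life per unit gives 0, 4, 5, 1, 9, 8; average 4.5.
Observing Creep=7 restricts to units where Creep's equation naturally yields 7: Temp ∈ {7, 3, 2, 6}. In that subpopulation Life = 0, 4, 5, 1, mean 2.5.
Difference = 4.5 − 2.5 = 2.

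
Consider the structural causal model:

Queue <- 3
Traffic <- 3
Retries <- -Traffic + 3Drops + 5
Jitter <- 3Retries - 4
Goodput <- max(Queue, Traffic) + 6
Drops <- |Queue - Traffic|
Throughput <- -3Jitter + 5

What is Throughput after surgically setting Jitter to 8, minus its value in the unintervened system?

The intervention breaks the incoming arrows to Jitter: Jitter <- 3Retries - 4 no longer applies, and Jitter = 8.
Throughput = -3Jitter + 5  [with Jitter=8]  = -19
Without intervention: Drops = |Queue - Traffic|  [with Queue=3, Traffic=3]  = 0; Retries = -Traffic + 3Drops + 5  [with Traffic=3, Drops=0]  = 2; Jitter = 3Retries - 4  [with Retries=2]  = 2; Throughput = -3Jitter + 5  [with Jitter=2]  = -1.
Change = -19 − (-1) = -18.

-18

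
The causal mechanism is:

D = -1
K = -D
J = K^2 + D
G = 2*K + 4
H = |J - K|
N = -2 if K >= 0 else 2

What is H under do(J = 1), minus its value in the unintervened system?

-1

do(J=1) replaces the equation J = K^2 + D with the constant J = 1.
K = -D  [with D=-1]  = 1
H = |J - K|  [with J=1, K=1]  = 0
Without intervention: K = -D  [with D=-1]  = 1; J = K^2 + D  [with K=1, D=-1]  = 0; H = |J - K|  [with J=0, K=1]  = 1.
Change = 0 − 1 = -1.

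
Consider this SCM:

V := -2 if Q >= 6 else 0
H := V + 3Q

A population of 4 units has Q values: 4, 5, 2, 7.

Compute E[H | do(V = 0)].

13.5

Under do(V=0), V's equation is replaced by V=0 for every unit. Per-unit H: 12, 15, 6, 21. Mean = 13.5.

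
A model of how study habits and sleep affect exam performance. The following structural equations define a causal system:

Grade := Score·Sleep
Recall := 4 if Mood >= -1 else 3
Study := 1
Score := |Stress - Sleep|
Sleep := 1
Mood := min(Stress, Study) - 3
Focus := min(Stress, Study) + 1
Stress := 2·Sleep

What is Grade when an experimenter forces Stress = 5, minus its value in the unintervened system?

The intervention breaks the incoming arrows to Stress: Stress := 2·Sleep no longer applies, and Stress = 5.
Score = |Stress - Sleep|  [with Stress=5, Sleep=1]  = 4
Grade = Score·Sleep  [with Score=4, Sleep=1]  = 4
Without intervention: Stress = 2·Sleep  [with Sleep=1]  = 2; Score = |Stress - Sleep|  [with Stress=2, Sleep=1]  = 1; Grade = Score·Sleep  [with Score=1, Sleep=1]  = 1.
Change = 4 − 1 = 3.

3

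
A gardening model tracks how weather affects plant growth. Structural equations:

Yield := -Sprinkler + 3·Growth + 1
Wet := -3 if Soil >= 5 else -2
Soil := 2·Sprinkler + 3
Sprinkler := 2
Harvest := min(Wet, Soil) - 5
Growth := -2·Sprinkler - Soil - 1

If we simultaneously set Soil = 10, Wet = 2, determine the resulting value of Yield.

Under do(Soil = 10, Wet = 2), each intervened variable's structural equation is replaced by its fixed value.
Growth = -2·Sprinkler - Soil - 1  [with Sprinkler=2, Soil=10]  = -15
Yield = -Sprinkler + 3·Growth + 1  [with Sprinkler=2, Growth=-15]  = -46

-46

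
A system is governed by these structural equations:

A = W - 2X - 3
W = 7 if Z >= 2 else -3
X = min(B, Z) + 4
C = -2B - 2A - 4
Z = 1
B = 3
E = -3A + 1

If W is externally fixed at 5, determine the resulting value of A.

-8

Intervening sets W = 5 and removes its equation (W = 7 if Z >= 2 else -3).
X = min(B, Z) + 4  [with B=3, Z=1]  = 5
A = W - 2X - 3  [with W=5, X=5]  = -8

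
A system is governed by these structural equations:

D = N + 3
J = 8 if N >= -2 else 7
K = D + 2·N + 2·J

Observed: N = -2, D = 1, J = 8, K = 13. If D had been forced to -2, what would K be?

10

Under do(D=-2), the mechanism D = N + 3 is discarded; D is fixed at -2.
J = 8 if N >= -2 else 7  [with N=-2]  = 8
K = D + 2·N + 2·J  [with D=-2, N=-2, J=8]  = 10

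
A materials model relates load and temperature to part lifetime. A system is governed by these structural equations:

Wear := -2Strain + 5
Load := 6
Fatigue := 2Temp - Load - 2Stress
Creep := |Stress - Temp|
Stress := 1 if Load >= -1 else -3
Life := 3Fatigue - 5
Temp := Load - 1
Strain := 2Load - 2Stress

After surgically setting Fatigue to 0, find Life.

do(Fatigue=0) replaces the equation Fatigue := 2Temp - Load - 2Stress with the constant Fatigue = 0.
Life = 3Fatigue - 5  [with Fatigue=0]  = -5

-5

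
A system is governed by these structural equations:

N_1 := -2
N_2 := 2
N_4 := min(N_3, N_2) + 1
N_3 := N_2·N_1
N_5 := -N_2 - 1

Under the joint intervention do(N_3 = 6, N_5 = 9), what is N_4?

The joint intervention fixes N_3 = 6, N_5 = 9, removing each variable's own equation.
N_4 = min(N_3, N_2) + 1  [with N_3=6, N_2=2]  = 3

3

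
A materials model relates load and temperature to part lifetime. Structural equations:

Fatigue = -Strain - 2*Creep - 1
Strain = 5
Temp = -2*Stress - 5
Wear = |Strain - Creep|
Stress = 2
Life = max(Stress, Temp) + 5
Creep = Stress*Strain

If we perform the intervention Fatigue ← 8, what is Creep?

do(Fatigue=8) replaces the equation Fatigue = -Strain - 2*Creep - 1 with the constant Fatigue = 8.
No directed path runs from Fatigue to Creep, so Creep keeps its natural value.
Creep = Stress*Strain  [with Stress=2, Strain=5]  = 10

10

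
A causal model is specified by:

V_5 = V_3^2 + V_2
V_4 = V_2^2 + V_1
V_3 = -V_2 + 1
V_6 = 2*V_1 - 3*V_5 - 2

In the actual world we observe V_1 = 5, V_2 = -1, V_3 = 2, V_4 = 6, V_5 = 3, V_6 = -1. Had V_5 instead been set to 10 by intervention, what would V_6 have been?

-22

The intervention breaks the incoming arrows to V_5: V_5 = V_3^2 + V_2 no longer applies, and V_5 = 10.
V_6 = 2*V_1 - 3*V_5 - 2  [with V_1=5, V_5=10]  = -22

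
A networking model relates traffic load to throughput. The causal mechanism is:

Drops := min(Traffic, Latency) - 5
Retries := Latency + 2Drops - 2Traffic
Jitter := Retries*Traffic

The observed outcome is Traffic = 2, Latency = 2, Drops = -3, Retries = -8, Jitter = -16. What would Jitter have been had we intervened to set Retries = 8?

16

Intervening sets Retries = 8 and removes its equation (Retries := Latency + 2Drops - 2Traffic).
Jitter = Retries*Traffic  [with Retries=8, Traffic=2]  = 16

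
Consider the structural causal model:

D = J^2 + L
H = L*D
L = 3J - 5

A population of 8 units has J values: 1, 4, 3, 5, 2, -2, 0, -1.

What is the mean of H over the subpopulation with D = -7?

66.5

Conditioning on D=-7 selects the 2 unit(s) with J ∈ {-2, -1}. Their H values: 77, 56. Mean = 66.5.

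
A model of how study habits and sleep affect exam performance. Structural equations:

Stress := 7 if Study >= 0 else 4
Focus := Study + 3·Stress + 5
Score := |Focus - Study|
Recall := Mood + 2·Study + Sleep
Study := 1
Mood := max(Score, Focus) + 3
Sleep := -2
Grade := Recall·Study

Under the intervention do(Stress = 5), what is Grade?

The intervention breaks the incoming arrows to Stress: Stress := 7 if Study >= 0 else 4 no longer applies, and Stress = 5.
Focus = Study + 3·Stress + 5  [with Study=1, Stress=5]  = 21
Score = |Focus - Study|  [with Focus=21, Study=1]  = 20
Mood = max(Score, Focus) + 3  [with Score=20, Focus=21]  = 24
Recall = Mood + 2·Study + Sleep  [with Mood=24, Study=1, Sleep=-2]  = 24
Grade = Recall·Study  [with Recall=24, Study=1]  = 24

24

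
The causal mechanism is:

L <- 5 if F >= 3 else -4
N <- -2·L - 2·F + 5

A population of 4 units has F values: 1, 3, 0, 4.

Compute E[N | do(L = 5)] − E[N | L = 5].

3

do(L=5) breaks L's dependence on F. With L=5 fixed, N across the units is -7, -11, -5, -13, mean -9.
Observing L=5 restricts to units where L's equation naturally yields 5: F ∈ {3, 4}. In that subpopulation N = -11, -13, mean -12.
Difference = -9 − (-12) = 3.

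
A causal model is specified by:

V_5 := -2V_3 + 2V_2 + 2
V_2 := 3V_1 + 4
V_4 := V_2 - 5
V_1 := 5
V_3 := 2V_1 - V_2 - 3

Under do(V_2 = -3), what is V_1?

Under do(V_2=-3), the mechanism V_2 := 3V_1 + 4 is discarded; V_2 is fixed at -3.
V_1 is not downstream of the intervention, so its value is determined by the original equations.

5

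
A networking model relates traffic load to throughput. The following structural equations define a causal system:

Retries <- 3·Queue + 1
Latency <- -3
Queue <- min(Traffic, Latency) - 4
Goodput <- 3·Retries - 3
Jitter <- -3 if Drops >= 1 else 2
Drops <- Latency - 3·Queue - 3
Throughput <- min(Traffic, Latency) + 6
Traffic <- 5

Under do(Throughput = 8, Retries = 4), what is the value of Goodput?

Under do(Throughput = 8, Retries = 4), each intervened variable's structural equation is replaced by its fixed value.
Goodput = 3·Retries - 3  [with Retries=4]  = 9

9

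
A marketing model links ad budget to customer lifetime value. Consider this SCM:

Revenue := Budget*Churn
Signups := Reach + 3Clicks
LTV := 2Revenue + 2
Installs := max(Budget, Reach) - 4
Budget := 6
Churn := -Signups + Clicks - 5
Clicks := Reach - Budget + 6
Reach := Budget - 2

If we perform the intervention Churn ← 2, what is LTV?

Intervening sets Churn = 2 and removes its equation (Churn := -Signups + Clicks - 5).
Revenue = Budget*Churn  [with Budget=6, Churn=2]  = 12
LTV = 2Revenue + 2  [with Revenue=12]  = 26

26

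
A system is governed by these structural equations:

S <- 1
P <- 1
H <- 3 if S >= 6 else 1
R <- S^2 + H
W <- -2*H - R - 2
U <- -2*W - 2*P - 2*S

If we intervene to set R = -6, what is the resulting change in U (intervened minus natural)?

-16

Under do(R=-6), the mechanism R <- S^2 + H is discarded; R is fixed at -6.
H = 3 if S >= 6 else 1  [with S=1]  = 1
W = -2*H - R - 2  [with H=1, R=-6]  = 2
U = -2*W - 2*P - 2*S  [with W=2, P=1, S=1]  = -8
Without intervention: H = 3 if S >= 6 else 1  [with S=1]  = 1; R = S^2 + H  [with S=1, H=1]  = 2; W = -2*H - R - 2  [with H=1, R=2]  = -6; U = -2*W - 2*P - 2*S  [with W=-6, P=1, S=1]  = 8.
Change = -8 − 8 = -16.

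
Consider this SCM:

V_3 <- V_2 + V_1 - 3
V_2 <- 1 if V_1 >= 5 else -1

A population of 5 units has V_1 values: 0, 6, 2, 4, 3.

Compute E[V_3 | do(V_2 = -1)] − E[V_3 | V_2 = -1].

do(V_2=-1) breaks V_2's dependence on V_1. With V_2=-1 fixed, V_3 across the units is -4, 2, -2, 0, -1, mean -1.
Conditioning on V_2=-1 selects the 4 unit(s) with V_1 ∈ {0, 2, 4, 3}. Their V_3 values: -4, -2, 0, -1. Mean = -1.75.
Difference = -1 − (-1.75) = 0.75.

0.75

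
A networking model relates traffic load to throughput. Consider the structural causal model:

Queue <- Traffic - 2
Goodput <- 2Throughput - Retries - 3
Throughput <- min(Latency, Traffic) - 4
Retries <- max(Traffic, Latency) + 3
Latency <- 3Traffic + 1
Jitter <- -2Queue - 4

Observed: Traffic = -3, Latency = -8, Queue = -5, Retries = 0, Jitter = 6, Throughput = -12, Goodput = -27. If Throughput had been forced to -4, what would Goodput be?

Intervening sets Throughput = -4 and removes its equation (Throughput <- min(Latency, Traffic) - 4).
Latency = 3Traffic + 1  [with Traffic=-3]  = -8
Retries = max(Traffic, Latency) + 3  [with Traffic=-3, Latency=-8]  = 0
Goodput = 2Throughput - Retries - 3  [with Throughput=-4, Retries=0]  = -11

-11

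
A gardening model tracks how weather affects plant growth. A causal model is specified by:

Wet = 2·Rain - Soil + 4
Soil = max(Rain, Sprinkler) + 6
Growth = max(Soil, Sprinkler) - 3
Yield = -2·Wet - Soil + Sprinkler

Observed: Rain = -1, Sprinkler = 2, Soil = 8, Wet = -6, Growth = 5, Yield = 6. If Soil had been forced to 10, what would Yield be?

The intervention breaks the incoming arrows to Soil: Soil = max(Rain, Sprinkler) + 6 no longer applies, and Soil = 10.
Wet = 2·Rain - Soil + 4  [with Rain=-1, Soil=10]  = -8
Yield = -2·Wet - Soil + Sprinkler  [with Wet=-8, Soil=10, Sprinkler=2]  = 8

8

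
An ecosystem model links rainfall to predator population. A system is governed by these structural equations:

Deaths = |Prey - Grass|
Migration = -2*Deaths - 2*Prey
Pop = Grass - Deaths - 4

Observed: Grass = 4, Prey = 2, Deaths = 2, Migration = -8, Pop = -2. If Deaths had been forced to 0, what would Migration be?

-4

The intervention breaks the incoming arrows to Deaths: Deaths = |Prey - Grass| no longer applies, and Deaths = 0.
Migration = -2*Deaths - 2*Prey  [with Deaths=0, Prey=2]  = -4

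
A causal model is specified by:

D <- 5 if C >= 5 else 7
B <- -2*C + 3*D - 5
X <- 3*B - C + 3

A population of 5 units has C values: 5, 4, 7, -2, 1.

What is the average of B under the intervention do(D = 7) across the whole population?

10

The intervention sets D=7 in all 5 units regardless of C. Recomputing B per unit gives 6, 8, 2, 20, 14; average 10.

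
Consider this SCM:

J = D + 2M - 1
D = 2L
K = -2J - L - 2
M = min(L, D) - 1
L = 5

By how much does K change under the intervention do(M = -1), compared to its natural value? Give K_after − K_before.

20

do(M=-1) replaces the equation M = min(L, D) - 1 with the constant M = -1.
D = 2L  [with L=5]  = 10
J = D + 2M - 1  [with D=10, M=-1]  = 7
K = -2J - L - 2  [with J=7, L=5]  = -21
Without intervention: D = 2L  [with L=5]  = 10; M = min(L, D) - 1  [with L=5, D=10]  = 4; J = D + 2M - 1  [with D=10, M=4]  = 17; K = -2J - L - 2  [with J=17, L=5]  = -41.
Change = -21 − (-41) = 20.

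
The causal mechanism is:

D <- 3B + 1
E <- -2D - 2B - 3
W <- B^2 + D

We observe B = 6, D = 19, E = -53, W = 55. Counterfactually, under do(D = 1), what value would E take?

The intervention breaks the incoming arrows to D: D <- 3B + 1 no longer applies, and D = 1.
E = -2D - 2B - 3  [with D=1, B=6]  = -17

-17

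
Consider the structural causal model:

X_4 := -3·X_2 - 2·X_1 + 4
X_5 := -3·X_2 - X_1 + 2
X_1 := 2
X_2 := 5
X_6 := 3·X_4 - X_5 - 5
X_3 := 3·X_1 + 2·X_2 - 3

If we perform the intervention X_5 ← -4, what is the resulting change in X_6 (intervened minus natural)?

-11

The intervention breaks the incoming arrows to X_5: X_5 := -3·X_2 - X_1 + 2 no longer applies, and X_5 = -4.
X_4 = -3·X_2 - 2·X_1 + 4  [with X_2=5, X_1=2]  = -15
X_6 = 3·X_4 - X_5 - 5  [with X_4=-15, X_5=-4]  = -46
Without intervention: X_4 = -3·X_2 - 2·X_1 + 4  [with X_2=5, X_1=2]  = -15; X_5 = -3·X_2 - X_1 + 2  [with X_2=5, X_1=2]  = -15; X_6 = 3·X_4 - X_5 - 5  [with X_4=-15, X_5=-15]  = -35.
Change = -46 − (-35) = -11.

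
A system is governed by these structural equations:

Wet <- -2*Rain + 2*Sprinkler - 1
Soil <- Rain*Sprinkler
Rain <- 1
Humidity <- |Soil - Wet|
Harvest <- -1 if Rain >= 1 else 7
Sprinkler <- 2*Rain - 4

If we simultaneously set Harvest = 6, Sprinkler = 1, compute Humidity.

2

The joint intervention fixes Harvest = 6, Sprinkler = 1, removing each variable's own equation.
Soil = Rain*Sprinkler  [with Rain=1, Sprinkler=1]  = 1
Wet = -2*Rain + 2*Sprinkler - 1  [with Rain=1, Sprinkler=1]  = -1
Humidity = |Soil - Wet|  [with Soil=1, Wet=-1]  = 2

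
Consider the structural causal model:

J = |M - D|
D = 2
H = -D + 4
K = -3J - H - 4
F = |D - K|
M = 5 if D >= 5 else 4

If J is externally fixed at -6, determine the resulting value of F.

10

The intervention breaks the incoming arrows to J: J = |M - D| no longer applies, and J = -6.
H = -D + 4  [with D=2]  = 2
K = -3J - H - 4  [with J=-6, H=2]  = 12
F = |D - K|  [with D=2, K=12]  = 10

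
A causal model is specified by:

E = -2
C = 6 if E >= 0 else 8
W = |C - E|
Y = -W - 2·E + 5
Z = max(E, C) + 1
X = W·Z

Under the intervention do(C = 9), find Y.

-2

Under do(C=9), the mechanism C = 6 if E >= 0 else 8 is discarded; C is fixed at 9.
W = |C - E|  [with C=9, E=-2]  = 11
Y = -W - 2·E + 5  [with W=11, E=-2]  = -2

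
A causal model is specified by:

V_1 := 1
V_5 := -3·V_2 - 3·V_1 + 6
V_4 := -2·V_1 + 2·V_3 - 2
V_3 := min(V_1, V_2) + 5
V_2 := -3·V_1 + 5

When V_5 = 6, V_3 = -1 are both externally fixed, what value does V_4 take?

Under do(V_5 = 6, V_3 = -1), each intervened variable's structural equation is replaced by its fixed value.
V_4 = -2·V_1 + 2·V_3 - 2  [with V_1=1, V_3=-1]  = -6

-6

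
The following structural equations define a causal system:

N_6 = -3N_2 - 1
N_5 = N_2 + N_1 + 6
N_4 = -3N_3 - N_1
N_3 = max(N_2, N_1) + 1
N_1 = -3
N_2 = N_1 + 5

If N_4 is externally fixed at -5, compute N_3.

3

Under do(N_4=-5), the mechanism N_4 = -3N_3 - N_1 is discarded; N_4 is fixed at -5.
Since N_3 is not a descendant of the intervened variable, it is unaffected.
N_2 = N_1 + 5  [with N_1=-3]  = 2
N_3 = max(N_2, N_1) + 1  [with N_2=2, N_1=-3]  = 3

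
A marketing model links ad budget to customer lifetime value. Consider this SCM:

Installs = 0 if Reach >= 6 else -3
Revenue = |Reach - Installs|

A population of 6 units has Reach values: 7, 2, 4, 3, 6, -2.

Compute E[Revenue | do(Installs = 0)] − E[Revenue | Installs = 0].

-2.5

Under do(Installs=0), Installs's equation is replaced by Installs=0 for every unit. Per-unit Revenue: 7, 2, 4, 3, 6, 2. Mean = 4.
E[Revenue|Installs=0] averages over only the 2 units with Installs=0 (Reach = 7, 6): Revenue = 7, 6, mean 6.5.
Difference = 4 − 6.5 = -2.5.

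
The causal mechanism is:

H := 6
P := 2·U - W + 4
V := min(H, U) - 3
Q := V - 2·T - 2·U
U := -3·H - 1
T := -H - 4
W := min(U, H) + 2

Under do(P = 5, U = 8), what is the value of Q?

Setting P = 5, U = 8 by intervention discards those variables' equations.
T = -H - 4  [with H=6]  = -10
V = min(H, U) - 3  [with H=6, U=8]  = 3
Q = V - 2·T - 2·U  [with V=3, T=-10, U=8]  = 7

7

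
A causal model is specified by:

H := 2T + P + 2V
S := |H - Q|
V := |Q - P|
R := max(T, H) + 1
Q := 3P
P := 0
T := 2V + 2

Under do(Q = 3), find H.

do(Q=3) replaces the equation Q := 3P with the constant Q = 3.
V = |Q - P|  [with Q=3, P=0]  = 3
T = 2V + 2  [with V=3]  = 8
H = 2T + P + 2V  [with T=8, P=0, V=3]  = 22

22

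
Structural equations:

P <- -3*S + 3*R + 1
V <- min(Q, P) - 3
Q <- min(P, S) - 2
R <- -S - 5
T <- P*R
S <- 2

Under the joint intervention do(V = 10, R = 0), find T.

Under do(V = 10, R = 0), each intervened variable's structural equation is replaced by its fixed value.
P = -3*S + 3*R + 1  [with S=2, R=0]  = -5
T = P*R  [with P=-5, R=0]  = 0

0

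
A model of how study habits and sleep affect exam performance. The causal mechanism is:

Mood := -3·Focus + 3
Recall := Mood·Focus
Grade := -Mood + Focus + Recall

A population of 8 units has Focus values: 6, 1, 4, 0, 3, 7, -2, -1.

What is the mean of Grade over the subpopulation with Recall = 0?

-1

E[Grade|Recall=0] averages over only the 2 units with Recall=0 (Focus = 1, 0): Grade = 1, -3, mean -1.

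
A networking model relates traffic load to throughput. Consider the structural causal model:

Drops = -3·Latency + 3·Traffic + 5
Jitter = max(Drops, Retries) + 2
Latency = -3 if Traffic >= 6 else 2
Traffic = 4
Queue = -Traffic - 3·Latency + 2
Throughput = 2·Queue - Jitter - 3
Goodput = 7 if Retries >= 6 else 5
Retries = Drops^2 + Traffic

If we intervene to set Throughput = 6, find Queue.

Intervening sets Throughput = 6 and removes its equation (Throughput = 2·Queue - Jitter - 3).
Queue is not downstream of the intervention, so its value is determined by the original equations.
Latency = -3 if Traffic >= 6 else 2  [with Traffic=4]  = 2
Queue = -Traffic - 3·Latency + 2  [with Traffic=4, Latency=2]  = -8

-8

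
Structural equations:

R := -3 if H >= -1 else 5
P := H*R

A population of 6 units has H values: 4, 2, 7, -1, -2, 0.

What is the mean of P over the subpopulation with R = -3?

Conditioning on R=-3 selects the 5 unit(s) with H ∈ {4, 2, 7, -1, 0}. Their P values: -12, -6, -21, 3, 0. Mean = -7.2.

-7.2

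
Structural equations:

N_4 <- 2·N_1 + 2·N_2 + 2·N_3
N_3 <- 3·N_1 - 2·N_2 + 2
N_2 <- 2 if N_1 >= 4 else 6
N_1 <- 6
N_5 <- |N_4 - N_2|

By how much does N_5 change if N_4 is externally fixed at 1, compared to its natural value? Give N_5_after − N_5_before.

-45

Intervening sets N_4 = 1 and removes its equation (N_4 <- 2·N_1 + 2·N_2 + 2·N_3).
N_2 = 2 if N_1 >= 4 else 6  [with N_1=6]  = 2
N_5 = |N_4 - N_2|  [with N_4=1, N_2=2]  = 1
Without intervention: N_2 = 2 if N_1 >= 4 else 6  [with N_1=6]  = 2; N_3 = 3·N_1 - 2·N_2 + 2  [with N_1=6, N_2=2]  = 16; N_4 = 2·N_1 + 2·N_2 + 2·N_3  [with N_1=6, N_2=2, N_3=16]  = 48; N_5 = |N_4 - N_2|  [with N_4=48, N_2=2]  = 46.
Change = 1 − 46 = -45.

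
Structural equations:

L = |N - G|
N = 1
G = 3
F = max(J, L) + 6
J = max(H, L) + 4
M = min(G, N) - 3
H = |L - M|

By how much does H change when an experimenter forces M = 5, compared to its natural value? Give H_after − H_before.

do(M=5) replaces the equation M = min(G, N) - 3 with the constant M = 5.
L = |N - G|  [with N=1, G=3]  = 2
H = |L - M|  [with L=2, M=5]  = 3
Without intervention: M = min(G, N) - 3  [with G=3, N=1]  = -2; L = |N - G|  [with N=1, G=3]  = 2; H = |L - M|  [with L=2, M=-2]  = 4.
Change = 3 − 4 = -1.

-1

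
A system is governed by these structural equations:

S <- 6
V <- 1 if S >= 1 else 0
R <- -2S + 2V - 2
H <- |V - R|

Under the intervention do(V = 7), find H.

Under do(V=7), the mechanism V <- 1 if S >= 1 else 0 is discarded; V is fixed at 7.
R = -2S + 2V - 2  [with S=6, V=7]  = 0
H = |V - R|  [with V=7, R=0]  = 7

7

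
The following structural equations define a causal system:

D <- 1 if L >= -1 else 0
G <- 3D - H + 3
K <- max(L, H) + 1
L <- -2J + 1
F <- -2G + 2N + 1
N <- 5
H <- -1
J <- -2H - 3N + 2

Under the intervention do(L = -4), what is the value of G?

The intervention breaks the incoming arrows to L: L <- -2J + 1 no longer applies, and L = -4.
D = 1 if L >= -1 else 0  [with L=-4]  = 0
G = 3D - H + 3  [with D=0, H=-1]  = 4

4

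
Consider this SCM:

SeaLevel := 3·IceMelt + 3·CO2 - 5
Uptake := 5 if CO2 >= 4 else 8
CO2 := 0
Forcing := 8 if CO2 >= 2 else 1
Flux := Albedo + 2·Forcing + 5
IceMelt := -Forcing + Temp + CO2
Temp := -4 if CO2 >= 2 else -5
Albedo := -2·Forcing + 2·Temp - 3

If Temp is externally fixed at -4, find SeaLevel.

-20

The intervention breaks the incoming arrows to Temp: Temp := -4 if CO2 >= 2 else -5 no longer applies, and Temp = -4.
Forcing = 8 if CO2 >= 2 else 1  [with CO2=0]  = 1
IceMelt = -Forcing + Temp + CO2  [with Forcing=1, Temp=-4, CO2=0]  = -5
SeaLevel = 3·IceMelt + 3·CO2 - 5  [with IceMelt=-5, CO2=0]  = -20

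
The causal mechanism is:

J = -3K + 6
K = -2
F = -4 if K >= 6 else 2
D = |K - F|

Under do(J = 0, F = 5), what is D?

The joint intervention fixes J = 0, F = 5, removing each variable's own equation.
D = |K - F|  [with K=-2, F=5]  = 7

7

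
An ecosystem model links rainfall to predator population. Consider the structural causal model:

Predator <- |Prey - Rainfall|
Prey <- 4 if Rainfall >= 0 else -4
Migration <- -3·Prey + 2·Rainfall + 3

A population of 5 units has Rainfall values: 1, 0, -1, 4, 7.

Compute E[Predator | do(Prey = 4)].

3

Under do(Prey=4), Prey's equation is replaced by Prey=4 for every unit. Per-unit Predator: 3, 4, 5, 0, 3. Mean = 3.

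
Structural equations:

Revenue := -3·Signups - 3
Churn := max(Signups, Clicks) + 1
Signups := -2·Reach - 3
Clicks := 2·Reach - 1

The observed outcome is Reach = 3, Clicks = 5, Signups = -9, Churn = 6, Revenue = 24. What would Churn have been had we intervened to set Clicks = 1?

2

Under do(Clicks=1), the mechanism Clicks := 2·Reach - 1 is discarded; Clicks is fixed at 1.
Signups = -2·Reach - 3  [with Reach=3]  = -9
Churn = max(Signups, Clicks) + 1  [with Signups=-9, Clicks=1]  = 2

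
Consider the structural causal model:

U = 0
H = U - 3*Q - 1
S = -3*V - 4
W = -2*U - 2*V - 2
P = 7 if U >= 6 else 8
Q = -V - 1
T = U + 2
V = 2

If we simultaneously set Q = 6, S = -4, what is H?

Setting Q = 6, S = -4 by intervention discards those variables' equations.
H = U - 3*Q - 1  [with U=0, Q=6]  = -19

-19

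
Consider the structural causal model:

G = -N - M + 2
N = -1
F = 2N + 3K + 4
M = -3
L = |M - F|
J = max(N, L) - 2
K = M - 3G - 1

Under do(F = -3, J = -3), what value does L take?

0

Under do(F = -3, J = -3), each intervened variable's structural equation is replaced by its fixed value.
L = |M - F|  [with M=-3, F=-3]  = 0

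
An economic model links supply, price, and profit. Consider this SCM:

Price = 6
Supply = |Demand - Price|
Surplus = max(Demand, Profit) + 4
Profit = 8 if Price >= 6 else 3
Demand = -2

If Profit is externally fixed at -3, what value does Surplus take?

Intervening sets Profit = -3 and removes its equation (Profit = 8 if Price >= 6 else 3).
Surplus = max(Demand, Profit) + 4  [with Demand=-2, Profit=-3]  = 2

2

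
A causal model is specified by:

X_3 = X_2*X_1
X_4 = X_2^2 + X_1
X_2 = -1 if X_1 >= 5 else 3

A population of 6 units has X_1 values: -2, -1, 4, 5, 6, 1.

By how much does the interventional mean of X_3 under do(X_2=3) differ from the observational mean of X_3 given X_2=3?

5

Every unit gets X_2=3 under the intervention. X_3 values become -6, -3, 12, 15, 18, 3; E[X_3|do(X_2=3)] = 6.5.
Observing X_2=3 restricts to units where X_2's equation naturally yields 3: X_1 ∈ {-2, -1, 4, 1}. In that subpopulation X_3 = -6, -3, 12, 3, mean 1.5.
Difference = 6.5 − 1.5 = 5.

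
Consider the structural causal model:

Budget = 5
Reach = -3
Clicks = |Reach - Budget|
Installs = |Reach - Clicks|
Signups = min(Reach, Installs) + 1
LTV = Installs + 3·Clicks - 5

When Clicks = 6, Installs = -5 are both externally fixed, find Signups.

Setting Clicks = 6, Installs = -5 by intervention discards those variables' equations.
Signups = min(Reach, Installs) + 1  [with Reach=-3, Installs=-5]  = -4

-4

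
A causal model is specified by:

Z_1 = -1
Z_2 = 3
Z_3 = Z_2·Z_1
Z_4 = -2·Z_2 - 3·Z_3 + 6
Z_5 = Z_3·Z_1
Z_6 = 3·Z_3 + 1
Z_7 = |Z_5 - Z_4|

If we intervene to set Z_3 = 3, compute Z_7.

The intervention breaks the incoming arrows to Z_3: Z_3 = Z_2·Z_1 no longer applies, and Z_3 = 3.
Z_4 = -2·Z_2 - 3·Z_3 + 6  [with Z_2=3, Z_3=3]  = -9
Z_5 = Z_3·Z_1  [with Z_3=3, Z_1=-1]  = -3
Z_7 = |Z_5 - Z_4|  [with Z_5=-3, Z_4=-9]  = 6

6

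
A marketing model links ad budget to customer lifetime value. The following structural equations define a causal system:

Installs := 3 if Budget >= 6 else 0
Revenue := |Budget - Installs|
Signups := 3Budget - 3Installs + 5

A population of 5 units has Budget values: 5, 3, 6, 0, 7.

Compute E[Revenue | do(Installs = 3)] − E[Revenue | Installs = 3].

-1.1

The intervention sets Installs=3 in all 5 units regardless of Budget. Recomputing Revenue per unit gives 2, 0, 3, 3, 4; average 2.4.
E[Revenue|Installs=3] averages over only the 2 units with Installs=3 (Budget = 6, 7): Revenue = 3, 4, mean 3.5.
Difference = 2.4 − 3.5 = -1.1.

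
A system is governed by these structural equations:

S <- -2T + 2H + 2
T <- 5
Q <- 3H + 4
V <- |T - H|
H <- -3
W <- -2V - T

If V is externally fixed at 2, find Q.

do(V=2) replaces the equation V <- |T - H| with the constant V = 2.
Q is not downstream of the intervention, so its value is determined by the original equations.
Q = 3H + 4  [with H=-3]  = -5

-5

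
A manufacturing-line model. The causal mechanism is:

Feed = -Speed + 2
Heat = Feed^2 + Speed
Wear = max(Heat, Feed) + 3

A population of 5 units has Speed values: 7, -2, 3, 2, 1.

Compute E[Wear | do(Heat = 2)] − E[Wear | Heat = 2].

do(Heat=2) breaks Heat's dependence on Speed. With Heat=2 fixed, Wear across the units is 5, 7, 5, 5, 5, mean 5.4.
E[Wear|Heat=2] averages over only the 2 units with Heat=2 (Speed = 2, 1): Wear = 5, 5, mean 5.
Difference = 5.4 − 5 = 0.4.

0.4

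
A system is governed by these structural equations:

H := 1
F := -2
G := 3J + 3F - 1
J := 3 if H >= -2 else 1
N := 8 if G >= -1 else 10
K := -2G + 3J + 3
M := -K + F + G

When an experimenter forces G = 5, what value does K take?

Intervening sets G = 5 and removes its equation (G := 3J + 3F - 1).
J = 3 if H >= -2 else 1  [with H=1]  = 3
K = -2G + 3J + 3  [with G=5, J=3]  = 2

2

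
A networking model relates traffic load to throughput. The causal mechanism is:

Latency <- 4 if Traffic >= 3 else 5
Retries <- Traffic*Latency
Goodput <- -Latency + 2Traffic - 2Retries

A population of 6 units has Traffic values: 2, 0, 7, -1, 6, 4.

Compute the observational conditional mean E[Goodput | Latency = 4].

-38

Conditioning on Latency=4 selects the 3 unit(s) with Traffic ∈ {7, 6, 4}. Their Goodput values: -46, -40, -28. Mean = -38.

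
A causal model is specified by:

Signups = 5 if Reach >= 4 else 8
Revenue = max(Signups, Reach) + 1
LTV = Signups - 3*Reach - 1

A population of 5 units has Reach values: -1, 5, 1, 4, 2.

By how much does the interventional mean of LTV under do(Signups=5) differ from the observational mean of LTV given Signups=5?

The intervention sets Signups=5 in all 5 units regardless of Reach. Recomputing LTV per unit gives 7, -11, 1, -8, -2; average -2.6.
Conditioning on Signups=5 selects the 2 unit(s) with Reach ∈ {5, 4}. Their LTV values: -11, -8. Mean = -9.5.
Difference = -2.6 − (-9.5) = 6.9.

6.9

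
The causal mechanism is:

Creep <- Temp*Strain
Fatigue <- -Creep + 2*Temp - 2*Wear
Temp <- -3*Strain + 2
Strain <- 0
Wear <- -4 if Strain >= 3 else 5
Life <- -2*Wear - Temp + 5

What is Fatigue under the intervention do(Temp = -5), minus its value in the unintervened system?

do(Temp=-5) replaces the equation Temp <- -3*Strain + 2 with the constant Temp = -5.
Creep = Temp*Strain  [with Temp=-5, Strain=0]  = 0
Wear = -4 if Strain >= 3 else 5  [with Strain=0]  = 5
Fatigue = -Creep + 2*Temp - 2*Wear  [with Creep=0, Temp=-5, Wear=5]  = -20
Without intervention: Temp = -3*Strain + 2  [with Strain=0]  = 2; Creep = Temp*Strain  [with Temp=2, Strain=0]  = 0; Wear = -4 if Strain >= 3 else 5  [with Strain=0]  = 5; Fatigue = -Creep + 2*Temp - 2*Wear  [with Creep=0, Temp=2, Wear=5]  = -6.
Change = -20 − (-6) = -14.

-14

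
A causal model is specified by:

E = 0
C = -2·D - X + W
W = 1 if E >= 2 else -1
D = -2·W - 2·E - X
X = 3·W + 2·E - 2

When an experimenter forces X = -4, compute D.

6

The intervention breaks the incoming arrows to X: X = 3·W + 2·E - 2 no longer applies, and X = -4.
W = 1 if E >= 2 else -1  [with E=0]  = -1
D = -2·W - 2·E - X  [with W=-1, E=0, X=-4]  = 6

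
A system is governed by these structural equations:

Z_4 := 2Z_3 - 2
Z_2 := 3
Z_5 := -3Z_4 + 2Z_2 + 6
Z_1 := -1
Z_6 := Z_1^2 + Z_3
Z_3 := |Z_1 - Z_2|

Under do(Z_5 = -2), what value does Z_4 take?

6

The intervention breaks the incoming arrows to Z_5: Z_5 := -3Z_4 + 2Z_2 + 6 no longer applies, and Z_5 = -2.
Since Z_4 is not a descendant of the intervened variable, it is unaffected.
Z_3 = |Z_1 - Z_2|  [with Z_1=-1, Z_2=3]  = 4
Z_4 = 2Z_3 - 2  [with Z_3=4]  = 6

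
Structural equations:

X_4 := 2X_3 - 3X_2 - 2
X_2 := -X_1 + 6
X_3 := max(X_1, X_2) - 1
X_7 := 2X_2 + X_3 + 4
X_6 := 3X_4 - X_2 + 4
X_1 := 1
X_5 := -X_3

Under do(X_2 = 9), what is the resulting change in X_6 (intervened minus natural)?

-16

Under do(X_2=9), the mechanism X_2 := -X_1 + 6 is discarded; X_2 is fixed at 9.
X_3 = max(X_1, X_2) - 1  [with X_1=1, X_2=9]  = 8
X_4 = 2X_3 - 3X_2 - 2  [with X_3=8, X_2=9]  = -13
X_6 = 3X_4 - X_2 + 4  [with X_4=-13, X_2=9]  = -44
Without intervention: X_2 = -X_1 + 6  [with X_1=1]  = 5; X_3 = max(X_1, X_2) - 1  [with X_1=1, X_2=5]  = 4; X_4 = 2X_3 - 3X_2 - 2  [with X_3=4, X_2=5]  = -9; X_6 = 3X_4 - X_2 + 4  [with X_4=-9, X_2=5]  = -28.
Change = -44 − (-28) = -16.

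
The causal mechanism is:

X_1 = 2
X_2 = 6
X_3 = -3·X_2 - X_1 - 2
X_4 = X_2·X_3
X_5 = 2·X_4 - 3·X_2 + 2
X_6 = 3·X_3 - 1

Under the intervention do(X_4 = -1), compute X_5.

-18

Intervening sets X_4 = -1 and removes its equation (X_4 = X_2·X_3).
X_5 = 2·X_4 - 3·X_2 + 2  [with X_4=-1, X_2=6]  = -18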